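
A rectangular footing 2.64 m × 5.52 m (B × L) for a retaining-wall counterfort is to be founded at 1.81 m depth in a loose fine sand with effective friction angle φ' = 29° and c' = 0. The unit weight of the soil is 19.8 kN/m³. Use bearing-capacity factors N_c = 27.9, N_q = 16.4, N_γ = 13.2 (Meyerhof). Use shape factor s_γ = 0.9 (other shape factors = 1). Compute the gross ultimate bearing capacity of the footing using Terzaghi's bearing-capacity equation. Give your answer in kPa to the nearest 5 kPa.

q_ult ≈ 900 kPa

q = γ·D_f = 19.8 × 1.81 = 35.838 kPa.
q·N_q = 35.838 × 16.4 = 587.74 kPa
0.5·γ·B·N_γ·s_γ = 0.5 × 19.8 × 2.64 × 13.2 × 0.9 = 310.5 kPa
q_ult = 587.74 + 310.5 = 898.24 kPa.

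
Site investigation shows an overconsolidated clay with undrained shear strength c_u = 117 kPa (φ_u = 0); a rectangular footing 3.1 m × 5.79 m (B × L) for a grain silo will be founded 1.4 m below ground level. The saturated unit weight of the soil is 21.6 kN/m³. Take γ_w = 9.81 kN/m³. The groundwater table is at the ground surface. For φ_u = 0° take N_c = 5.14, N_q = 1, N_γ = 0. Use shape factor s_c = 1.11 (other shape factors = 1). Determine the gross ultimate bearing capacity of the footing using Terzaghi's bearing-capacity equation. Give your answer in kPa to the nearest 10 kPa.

q_ult ≈ 680 kPa

γ' = 21.6 − 9.81 = 11.79 kN/m³ (submerged throughout). q = 11.79 × 1.4 = 16.506 kPa.
c·N_c·s_c = 117 × 5.14 × 1.11 = 667.53 kPa
q·N_q = 16.506 × 1 = 16.506 kPa
q_ult = 667.53 + 16.506 = 684.04 kPa.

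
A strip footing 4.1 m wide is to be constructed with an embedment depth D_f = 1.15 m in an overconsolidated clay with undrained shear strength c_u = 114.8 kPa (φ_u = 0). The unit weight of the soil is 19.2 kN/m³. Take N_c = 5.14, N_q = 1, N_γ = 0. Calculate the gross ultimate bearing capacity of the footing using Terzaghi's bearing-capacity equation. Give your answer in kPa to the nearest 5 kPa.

q_ult ≈ 610 kPa

q = γ·D_f = 19.2 × 1.15 = 22.08 kPa.
c·N_c = 114.8 × 5.14 = 590.07 kPa
q·N_q = 22.08 × 1 = 22.08 kPa
q_ult = 590.07 + 22.08 = 612.15 kPa.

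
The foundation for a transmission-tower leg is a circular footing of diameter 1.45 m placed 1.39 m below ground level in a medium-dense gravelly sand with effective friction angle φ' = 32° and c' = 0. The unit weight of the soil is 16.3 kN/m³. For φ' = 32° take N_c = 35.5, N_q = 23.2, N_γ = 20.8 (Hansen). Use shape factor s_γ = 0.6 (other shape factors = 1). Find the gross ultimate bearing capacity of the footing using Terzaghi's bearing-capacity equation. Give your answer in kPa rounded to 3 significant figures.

q_ult ≈ 673 kPa

q = γ·D_f = 16.3 × 1.39 = 22.657 kPa.
q·N_q = 22.657 × 23.2 = 525.64 kPa
0.5·γ·B·N_γ·s_γ = 0.5 × 16.3 × 1.45 × 20.8 × 0.6 = 147.48 kPa
q_ult = 525.64 + 147.48 = 673.12 kPa.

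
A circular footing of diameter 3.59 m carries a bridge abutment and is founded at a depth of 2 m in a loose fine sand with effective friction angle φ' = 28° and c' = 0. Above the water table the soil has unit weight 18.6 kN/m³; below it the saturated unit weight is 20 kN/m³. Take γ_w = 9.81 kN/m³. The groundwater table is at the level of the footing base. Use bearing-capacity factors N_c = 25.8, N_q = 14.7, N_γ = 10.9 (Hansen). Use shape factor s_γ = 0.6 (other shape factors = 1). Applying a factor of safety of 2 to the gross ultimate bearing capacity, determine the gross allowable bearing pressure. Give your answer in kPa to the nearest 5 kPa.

q = γ·D_f = 18.6 × 2 = 37.2 kPa.
For the ½γBN_γ term take γ' = 20 − 9.81 = 10.19 kN/m³ (soil below base is submerged).
q·N_q = 37.2 × 14.7 = 546.84 kPa
0.5·γ·B·N_γ·s_γ = 0.5 × 10.19 × 3.59 × 10.9 × 0.6 = 119.62 kPa
q_ult = 546.84 + 119.62 = 666.46 kPa.
q_all = q_ult / FS = 666.46 / 2 = 333.23 kPa.

q_all ≈ 335 kPa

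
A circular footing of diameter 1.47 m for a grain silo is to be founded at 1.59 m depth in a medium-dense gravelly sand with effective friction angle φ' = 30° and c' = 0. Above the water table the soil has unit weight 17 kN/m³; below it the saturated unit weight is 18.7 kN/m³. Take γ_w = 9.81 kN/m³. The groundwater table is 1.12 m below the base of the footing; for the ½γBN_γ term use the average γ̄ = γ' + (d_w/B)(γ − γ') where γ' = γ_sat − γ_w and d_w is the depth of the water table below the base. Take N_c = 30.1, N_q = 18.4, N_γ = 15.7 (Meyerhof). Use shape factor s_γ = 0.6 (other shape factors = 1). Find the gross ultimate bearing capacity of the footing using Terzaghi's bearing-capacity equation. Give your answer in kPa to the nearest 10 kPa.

q = γ·D_f = 17 × 1.59 = 27.03 kPa.
γ' = 8.89 kN/m³; averaging over the depth B below the base, γ̄ = γ' + (d_w/B)(γ − γ') = 15.069 kN/m³.
q·N_q = 27.03 × 18.4 = 497.35 kPa
0.5·γ·B·N_γ·s_γ = 0.5 × 15.069 × 1.47 × 15.7 × 0.6 = 104.33 kPa
q_ult = 497.35 + 104.33 = 601.69 kPa.

q_ult ≈ 600 kPa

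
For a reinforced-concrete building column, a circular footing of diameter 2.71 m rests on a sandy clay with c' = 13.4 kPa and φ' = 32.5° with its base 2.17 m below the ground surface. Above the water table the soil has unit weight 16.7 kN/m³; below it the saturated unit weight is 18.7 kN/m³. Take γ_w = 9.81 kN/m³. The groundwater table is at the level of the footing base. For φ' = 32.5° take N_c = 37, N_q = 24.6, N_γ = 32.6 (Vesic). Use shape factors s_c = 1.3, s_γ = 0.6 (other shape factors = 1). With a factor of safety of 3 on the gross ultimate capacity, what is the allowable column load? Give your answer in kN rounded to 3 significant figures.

P_all ≈ 3410 kN

q = γ·D_f = 16.7 × 2.17 = 36.239 kPa.
For the ½γBN_γ term take γ' = 18.7 − 9.81 = 8.89 kN/m³ (soil below base is submerged).
c·N_c·s_c = 13.4 × 37 × 1.3 = 644.54 kPa
q·N_q = 36.239 × 24.6 = 891.48 kPa
0.5·γ·B·N_γ·s_γ = 0.5 × 8.89 × 2.71 × 32.6 × 0.6 = 235.62 kPa
q_ult = 644.54 + 891.48 + 235.62 = 1771.6 kPa.
Gross allowable pressure q_all = 1771.6 / 3 = 590.55 kPa.
Footing area = 5.768 m², so allowable column load = 590.55 × 5.768 = 3406.3 kN.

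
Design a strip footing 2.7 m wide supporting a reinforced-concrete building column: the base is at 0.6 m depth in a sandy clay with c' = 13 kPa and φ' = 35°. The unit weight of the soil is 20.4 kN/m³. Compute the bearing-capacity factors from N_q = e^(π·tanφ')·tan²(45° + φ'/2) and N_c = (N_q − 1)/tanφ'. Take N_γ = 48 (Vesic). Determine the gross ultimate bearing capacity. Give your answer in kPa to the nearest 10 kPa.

tan35° = 0.7002, so N_q = e^(π×0.7002)·tan²(62.5°) = 9.023 × 3.69 = 33.3.
N_c = (33.3 − 1)/tan35° = 46.12.
Effective surcharge at the founding depth q = γ·D_f = 20.4 × 0.6 = 12.24 kPa.
q_ult = c·N_c + q·N_q + 0.5·γ·B·N_γ
     = 13 × 46.124 + 12.24 × 33.296 + 0.5 × 20.4 × 2.7 × 48
     = 599.61 + 407.54 + 1321.9 = 2329.1 kPa.

q_ult ≈ 2330 kPa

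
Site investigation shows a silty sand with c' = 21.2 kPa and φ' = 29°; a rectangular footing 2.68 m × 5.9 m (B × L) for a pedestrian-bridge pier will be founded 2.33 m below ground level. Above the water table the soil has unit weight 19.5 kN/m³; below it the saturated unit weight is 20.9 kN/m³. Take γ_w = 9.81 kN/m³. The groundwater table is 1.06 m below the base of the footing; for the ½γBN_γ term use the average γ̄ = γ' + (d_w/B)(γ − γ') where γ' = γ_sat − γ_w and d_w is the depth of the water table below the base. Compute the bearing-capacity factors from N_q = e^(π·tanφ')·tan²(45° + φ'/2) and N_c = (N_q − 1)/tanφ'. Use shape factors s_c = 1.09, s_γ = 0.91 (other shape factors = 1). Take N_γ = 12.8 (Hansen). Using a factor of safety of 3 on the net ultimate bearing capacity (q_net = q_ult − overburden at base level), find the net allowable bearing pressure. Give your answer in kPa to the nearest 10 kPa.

q_all(net) ≈ 520 kPa

N_q = e^(π·tan29°)·tan²(59.5°) = 16.44; N_c = (N_q − 1)/tanφ' = 27.86.
q = γ·D_f = 19.5 × 2.33 = 45.435 kPa.
γ' = 11.09 kN/m³; averaging over the depth B below the base, γ̄ = γ' + (d_w/B)(γ − γ') = 14.416 kN/m³.
c·N_c·s_c = 21.2 × 27.86 × 1.09 = 643.8 kPa
q·N_q = 45.435 × 16.443 = 747.1 kPa
0.5·γ·B·N_γ·s_γ = 0.5 × 14.416 × 2.68 × 12.8 × 0.91 = 225.01 kPa
q_ult = 643.8 + 747.1 + 225.01 = 1615.9 kPa.
q_net = 1615.9 − 45.435 = 1570.5 kPa.
q_all(net) = 1570.5 / 3 = 523.49 kPa.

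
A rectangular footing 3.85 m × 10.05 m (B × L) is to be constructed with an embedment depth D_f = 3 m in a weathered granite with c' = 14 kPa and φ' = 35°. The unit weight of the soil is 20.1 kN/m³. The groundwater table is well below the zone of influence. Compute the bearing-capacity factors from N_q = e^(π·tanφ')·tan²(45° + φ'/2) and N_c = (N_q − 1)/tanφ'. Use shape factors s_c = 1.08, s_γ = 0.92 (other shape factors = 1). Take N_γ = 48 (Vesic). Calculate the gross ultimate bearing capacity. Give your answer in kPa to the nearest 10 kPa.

tan35° = 0.7002, so N_q = e^(π×0.7002)·tan²(62.5°) = 9.023 × 3.69 = 33.3.
N_c = (33.3 − 1)/tan35° = 46.12.
q = γ·D_f = 20.1 × 3 = 60.3 kPa.
c·N_c·s_c = 14 × 46.124 × 1.08 = 697.39 kPa
q·N_q = 60.3 × 33.296 = 2007.8 kPa
0.5·γ·B·N_γ·s_γ = 0.5 × 20.1 × 3.85 × 48 × 0.92 = 1708.7 kPa
q_ult = 697.39 + 2007.8 + 1708.7 = 4413.8 kPa.

q_ult ≈ 4410 kPa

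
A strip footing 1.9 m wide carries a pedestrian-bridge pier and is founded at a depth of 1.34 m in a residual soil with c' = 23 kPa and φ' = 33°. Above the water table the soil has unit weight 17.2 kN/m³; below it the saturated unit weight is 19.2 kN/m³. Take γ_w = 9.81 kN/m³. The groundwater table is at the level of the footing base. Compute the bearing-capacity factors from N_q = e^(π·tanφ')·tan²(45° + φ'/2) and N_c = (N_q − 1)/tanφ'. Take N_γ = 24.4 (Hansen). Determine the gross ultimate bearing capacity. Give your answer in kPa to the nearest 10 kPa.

tan33° = 0.6494, so N_q = e^(π×0.6494)·tan²(61.5°) = 7.692 × 3.392 = 26.09.
N_c = (26.09 − 1)/tan33° = 38.64.
Effective surcharge at the founding depth q = γ·D_f = 17.2 × 1.34 = 23.048 kPa.
The water table coincides with the base, so in the self-weight term γ → γ' = 9.39 kN/m³.
q_ult = c·N_c + q·N_q + 0.5·γ·B·N_γ
     = 23 × 38.638 + 23.048 × 26.092 + 0.5 × 9.39 × 1.9 × 24.4
     = 888.68 + 601.37 + 217.66 = 1707.7 kPa.

q_ult ≈ 1710 kPa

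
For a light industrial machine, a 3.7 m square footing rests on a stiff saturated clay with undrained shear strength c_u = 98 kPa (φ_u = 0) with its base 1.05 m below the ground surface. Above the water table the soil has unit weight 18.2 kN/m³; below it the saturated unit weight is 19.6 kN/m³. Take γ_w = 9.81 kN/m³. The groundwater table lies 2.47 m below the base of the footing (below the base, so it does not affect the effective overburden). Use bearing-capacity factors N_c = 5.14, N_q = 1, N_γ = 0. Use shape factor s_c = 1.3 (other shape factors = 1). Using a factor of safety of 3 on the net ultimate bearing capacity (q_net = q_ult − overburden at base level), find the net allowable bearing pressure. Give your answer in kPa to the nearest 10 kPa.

Effective surcharge at the founding depth q = γ·D_f = 18.2 × 1.05 = 19.11 kPa.
q_ult = c·N_c·s_c + q·N_q
     = 98 × 5.14 × 1.3 + 19.11 × 1
     = 654.84 + 19.11 = 673.95 kPa.
q_net = 673.95 − 19.11 = 654.84 kPa.
q_all(net) = 654.84 / 3 = 218.28 kPa.

q_all(net) ≈ 220 kPa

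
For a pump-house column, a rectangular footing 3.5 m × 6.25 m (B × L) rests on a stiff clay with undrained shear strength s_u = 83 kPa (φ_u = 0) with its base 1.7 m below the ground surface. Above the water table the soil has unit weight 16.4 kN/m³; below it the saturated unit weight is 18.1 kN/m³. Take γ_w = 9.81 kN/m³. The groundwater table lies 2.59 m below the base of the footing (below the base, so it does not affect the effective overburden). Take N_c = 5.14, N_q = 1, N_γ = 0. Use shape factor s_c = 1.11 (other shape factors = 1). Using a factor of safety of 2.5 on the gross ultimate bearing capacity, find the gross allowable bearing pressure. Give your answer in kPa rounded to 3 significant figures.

q_all ≈ 201 kPa

Effective surcharge at the founding depth q = γ·D_f = 16.4 × 1.7 = 27.88 kPa.
q_ult = c·N_c·s_c + q·N_q
     = 83 × 5.14 × 1.11 + 27.88 × 1
     = 473.55 + 27.88 = 501.43 kPa.
q_all = 501.43 / 2.5 = 200.57 kPa.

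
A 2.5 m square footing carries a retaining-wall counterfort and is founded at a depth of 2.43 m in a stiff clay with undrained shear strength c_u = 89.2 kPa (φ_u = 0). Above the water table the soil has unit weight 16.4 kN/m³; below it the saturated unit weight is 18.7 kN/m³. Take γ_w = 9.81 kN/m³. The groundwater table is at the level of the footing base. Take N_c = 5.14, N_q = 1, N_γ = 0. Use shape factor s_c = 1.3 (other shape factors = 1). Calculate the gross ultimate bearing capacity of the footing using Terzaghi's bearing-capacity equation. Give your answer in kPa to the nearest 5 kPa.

q_ult ≈ 635 kPa

q = γ·D_f = 16.4 × 2.43 = 39.852 kPa.
c·N_c·s_c = 89.2 × 5.14 × 1.3 = 596.03 kPa
q·N_q = 39.852 × 1 = 39.852 kPa
q_ult = 596.03 + 39.852 = 635.89 kPa.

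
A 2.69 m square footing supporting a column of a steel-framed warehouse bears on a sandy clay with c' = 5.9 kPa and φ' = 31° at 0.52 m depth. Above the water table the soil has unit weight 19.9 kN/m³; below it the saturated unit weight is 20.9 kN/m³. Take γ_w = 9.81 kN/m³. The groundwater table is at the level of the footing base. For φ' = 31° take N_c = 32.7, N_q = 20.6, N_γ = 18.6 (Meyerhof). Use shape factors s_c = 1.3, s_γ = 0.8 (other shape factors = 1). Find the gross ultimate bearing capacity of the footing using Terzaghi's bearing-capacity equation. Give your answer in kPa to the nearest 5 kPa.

q = γ·D_f = 19.9 × 0.52 = 10.348 kPa.
For the ½γBN_γ term take γ' = 20.9 − 9.81 = 11.09 kN/m³ (soil below base is submerged).
c·N_c·s_c = 5.9 × 32.7 × 1.3 = 250.81 kPa
q·N_q = 10.348 × 20.6 = 213.17 kPa
0.5·γ·B·N_γ·s_γ = 0.5 × 11.09 × 2.69 × 18.6 × 0.8 = 221.95 kPa
q_ult = 250.81 + 213.17 + 221.95 = 685.93 kPa.

q_ult ≈ 685 kPa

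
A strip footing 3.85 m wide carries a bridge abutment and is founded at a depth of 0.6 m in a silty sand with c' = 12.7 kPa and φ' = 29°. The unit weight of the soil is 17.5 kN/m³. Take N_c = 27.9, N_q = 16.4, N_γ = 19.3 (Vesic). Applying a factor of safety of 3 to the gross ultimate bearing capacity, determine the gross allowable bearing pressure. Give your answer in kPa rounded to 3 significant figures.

q_all ≈ 392 kPa

Effective surcharge at the founding depth q = γ·D_f = 17.5 × 0.6 = 10.5 kPa.
q_ult = c·N_c + q·N_q + 0.5·γ·B·N_γ
     = 12.7 × 27.9 + 10.5 × 16.4 + 0.5 × 17.5 × 3.85 × 19.3
     = 354.33 + 172.2 + 650.17 = 1176.7 kPa.
q_all = q_ult / FS = 1176.7 / 3 = 392.23 kPa.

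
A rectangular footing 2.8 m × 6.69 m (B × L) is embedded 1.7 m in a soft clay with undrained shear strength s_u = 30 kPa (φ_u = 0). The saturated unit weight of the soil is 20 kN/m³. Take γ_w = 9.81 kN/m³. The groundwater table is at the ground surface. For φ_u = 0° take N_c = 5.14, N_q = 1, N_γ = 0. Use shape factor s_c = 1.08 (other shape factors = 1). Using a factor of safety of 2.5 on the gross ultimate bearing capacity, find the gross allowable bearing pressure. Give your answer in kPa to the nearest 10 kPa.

γ' = 20 − 9.81 = 10.19 kN/m³ (submerged throughout). q = 10.19 × 1.7 = 17.323 kPa.
c·N_c·s_c = 30 × 5.14 × 1.08 = 166.54 kPa
q·N_q = 17.323 × 1 = 17.323 kPa
q_ult = 166.54 + 17.323 = 183.86 kPa.
q_all = 183.86 / 2.5 = 73.544 kPa.

q_all ≈ 70 kPa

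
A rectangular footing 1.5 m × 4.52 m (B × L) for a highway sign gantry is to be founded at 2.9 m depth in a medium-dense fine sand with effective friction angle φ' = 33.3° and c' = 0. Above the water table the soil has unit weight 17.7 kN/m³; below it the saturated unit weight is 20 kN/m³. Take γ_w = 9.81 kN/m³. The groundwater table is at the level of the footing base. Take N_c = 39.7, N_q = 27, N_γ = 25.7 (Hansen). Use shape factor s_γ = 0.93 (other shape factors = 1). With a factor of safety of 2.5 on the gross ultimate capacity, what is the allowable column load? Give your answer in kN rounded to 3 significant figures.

P_all ≈ 4250 kN

q = γ·D_f = 17.7 × 2.9 = 51.33 kPa.
For the ½γBN_γ term take γ' = 20 − 9.81 = 10.19 kN/m³ (soil below base is submerged).
q·N_q = 51.33 × 27 = 1385.9 kPa
0.5·γ·B·N_γ·s_γ = 0.5 × 10.19 × 1.5 × 25.7 × 0.93 = 182.66 kPa
q_ult = 1385.9 + 182.66 = 1568.6 kPa.
Gross allowable pressure q_all = 1568.6 / 2.5 = 627.43 kPa.
Footing area = 6.78 m², so allowable column load = 627.43 × 6.78 = 4254 kN.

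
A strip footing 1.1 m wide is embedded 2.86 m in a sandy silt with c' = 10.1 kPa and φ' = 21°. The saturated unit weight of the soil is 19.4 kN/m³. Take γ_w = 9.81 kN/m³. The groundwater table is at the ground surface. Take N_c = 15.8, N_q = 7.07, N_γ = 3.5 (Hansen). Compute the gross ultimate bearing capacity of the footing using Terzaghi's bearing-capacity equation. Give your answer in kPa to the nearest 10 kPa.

q_ult ≈ 370 kPa

With the water table at the surface the whole profile is submerged: γ' = 19.4 − 9.81 = 9.59 kN/m³, so q = γ'·D_f = 27.427 kPa; the same γ' applies in the ½γBN_γ term.
q_ult = c·N_c + q·N_q + 0.5·γ·B·N_γ
     = 10.1 × 15.8 + 27.427 × 7.07 + 0.5 × 9.59 × 1.1 × 3.5
     = 159.58 + 193.91 + 18.461 = 371.95 kPa.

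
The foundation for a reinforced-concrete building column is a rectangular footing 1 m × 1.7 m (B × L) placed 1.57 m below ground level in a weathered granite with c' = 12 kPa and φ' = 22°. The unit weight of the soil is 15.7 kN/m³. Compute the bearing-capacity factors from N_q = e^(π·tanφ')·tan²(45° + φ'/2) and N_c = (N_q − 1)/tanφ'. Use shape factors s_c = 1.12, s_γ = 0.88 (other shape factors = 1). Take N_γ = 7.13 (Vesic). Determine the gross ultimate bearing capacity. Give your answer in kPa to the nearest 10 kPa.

q_ult ≈ 470 kPa

tan22° = 0.404, so N_q = e^(π×0.404)·tan²(56°) = 3.558 × 2.198 = 7.82.
N_c = (7.82 − 1)/tan22° = 16.88.
Effective surcharge at the founding depth q = γ·D_f = 15.7 × 1.57 = 24.649 kPa.
q_ult = c·N_c·s_c + q·N_q + 0.5·γ·B·N_γ·s_γ
     = 12 × 16.883 × 1.12 + 24.649 × 7.8211 + 0.5 × 15.7 × 1 × 7.13 × 0.88
     = 226.91 + 192.78 + 49.254 = 468.94 kPa.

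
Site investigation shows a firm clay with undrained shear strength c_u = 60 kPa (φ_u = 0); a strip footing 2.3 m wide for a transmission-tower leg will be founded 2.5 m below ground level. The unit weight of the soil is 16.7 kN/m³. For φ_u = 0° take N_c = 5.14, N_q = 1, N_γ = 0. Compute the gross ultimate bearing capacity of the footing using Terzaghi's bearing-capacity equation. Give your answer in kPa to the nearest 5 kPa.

Effective surcharge at the founding depth q = γ·D_f = 16.7 × 2.5 = 41.75 kPa.
q_ult = c·N_c + q·N_q
     = 60 × 5.14 + 41.75 × 1
     = 308.4 + 41.75 = 350.15 kPa.

q_ult ≈ 350 kPa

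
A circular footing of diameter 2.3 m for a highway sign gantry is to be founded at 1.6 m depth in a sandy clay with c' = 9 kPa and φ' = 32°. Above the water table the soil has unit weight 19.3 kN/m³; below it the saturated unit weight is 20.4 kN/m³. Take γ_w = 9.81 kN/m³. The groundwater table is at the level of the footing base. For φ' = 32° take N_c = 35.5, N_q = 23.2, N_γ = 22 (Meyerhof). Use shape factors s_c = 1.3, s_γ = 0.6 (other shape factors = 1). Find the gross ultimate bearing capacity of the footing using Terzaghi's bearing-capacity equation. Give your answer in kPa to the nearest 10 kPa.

q_ult ≈ 1290 kPa

Effective surcharge at the founding depth q = γ·D_f = 19.3 × 1.6 = 30.88 kPa.
The water table coincides with the base, so in the self-weight term γ → γ' = 10.59 kN/m³.
q_ult = c·N_c·s_c + q·N_q + 0.5·γ·B·N_γ·s_γ
     = 9 × 35.5 × 1.3 + 30.88 × 23.2 + 0.5 × 10.59 × 2.3 × 22 × 0.6
     = 415.35 + 716.42 + 160.76 = 1292.5 kPa.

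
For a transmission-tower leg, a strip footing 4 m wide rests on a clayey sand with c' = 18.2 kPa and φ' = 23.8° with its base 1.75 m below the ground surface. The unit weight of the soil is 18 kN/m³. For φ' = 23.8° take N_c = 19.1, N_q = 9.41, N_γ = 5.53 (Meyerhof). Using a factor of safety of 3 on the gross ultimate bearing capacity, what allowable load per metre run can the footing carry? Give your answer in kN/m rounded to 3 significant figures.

Overburden at base level: q = 18 × 1.75 = 31.5 kPa.
Cohesion term c·N_c = 18.2 × 19.1 = 347.62 kPa; surcharge term q·N_q = 31.5 × 9.41 = 296.42 kPa; self-weight term 0.5·γ·B·N_γ = 0.5 × 18 × 4 × 5.53 = 199.08 kPa.
q_ult = 347.62 + 296.42 + 199.08 = 843.12 kPa.
Gross allowable pressure q_all = 843.12 / 3 = 281.04 kPa.
Allowable wall load = q_all × B = 281.04 × 4 = 1124.2 kN per metre run.

≈ 1120 kN/m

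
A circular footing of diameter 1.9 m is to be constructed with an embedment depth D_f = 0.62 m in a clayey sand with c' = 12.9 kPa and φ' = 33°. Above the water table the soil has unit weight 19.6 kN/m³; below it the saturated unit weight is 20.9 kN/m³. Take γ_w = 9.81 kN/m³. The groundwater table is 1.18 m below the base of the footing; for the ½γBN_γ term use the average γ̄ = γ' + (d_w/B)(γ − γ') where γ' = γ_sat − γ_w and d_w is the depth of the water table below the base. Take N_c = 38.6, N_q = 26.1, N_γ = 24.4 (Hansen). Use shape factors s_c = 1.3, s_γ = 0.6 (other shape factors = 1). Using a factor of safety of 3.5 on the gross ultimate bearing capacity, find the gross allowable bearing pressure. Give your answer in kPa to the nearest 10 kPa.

Overburden at base level: q = 19.6 × 0.62 = 12.152 kPa.
The water table is 1.18 m below the base (< B = 1.9 m), so the ½γBN_γ term uses γ̄ = γ' + (d_w/B)(γ − γ') = 11.09 + (1.18/1.9)(19.6 − 11.09) = 16.375 kN/m³.
Cohesion term c·N_c·s_c = 12.9 × 38.6 × 1.3 = 647.32 kPa; surcharge term q·N_q = 12.152 × 26.1 = 317.17 kPa; self-weight term 0.5·γ·B·N_γ·s_γ = 0.5 × 16.375 × 1.9 × 24.4 × 0.6 = 227.75 kPa.
q_ult = 647.32 + 317.17 + 227.75 = 1192.2 kPa.
q_all = 1192.2 / 3.5 = 340.64 kPa.

q_all ≈ 340 kPa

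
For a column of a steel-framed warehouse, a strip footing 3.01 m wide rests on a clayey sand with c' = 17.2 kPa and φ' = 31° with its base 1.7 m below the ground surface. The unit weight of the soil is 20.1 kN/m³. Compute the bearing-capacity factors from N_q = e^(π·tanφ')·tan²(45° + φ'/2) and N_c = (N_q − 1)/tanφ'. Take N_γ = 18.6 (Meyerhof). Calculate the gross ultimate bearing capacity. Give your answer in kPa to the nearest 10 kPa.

q_ult ≈ 1830 kPa

tan31° = 0.6009, so N_q = e^(π×0.6009)·tan²(60.5°) = 6.604 × 3.124 = 20.63.
N_c = (20.63 − 1)/tan31° = 32.67.
q = γ·D_f = 20.1 × 1.7 = 34.17 kPa.
c·N_c = 17.2 × 32.671 = 561.94 kPa
q·N_q = 34.17 × 20.631 = 704.95 kPa
0.5·γ·B·N_γ = 0.5 × 20.1 × 3.01 × 18.6 = 562.66 kPa
q_ult = 561.94 + 704.95 + 562.66 = 1829.6 kPa.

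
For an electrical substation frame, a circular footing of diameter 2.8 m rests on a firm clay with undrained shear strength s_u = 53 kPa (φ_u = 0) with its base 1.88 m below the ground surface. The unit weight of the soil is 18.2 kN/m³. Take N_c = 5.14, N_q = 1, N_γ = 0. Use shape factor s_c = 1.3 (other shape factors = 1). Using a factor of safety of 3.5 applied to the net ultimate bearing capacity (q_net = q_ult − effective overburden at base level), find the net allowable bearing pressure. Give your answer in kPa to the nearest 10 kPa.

q = γ·D_f = 18.2 × 1.88 = 34.216 kPa.
c·N_c·s_c = 53 × 5.14 × 1.3 = 354.15 kPa
q·N_q = 34.216 × 1 = 34.216 kPa
q_ult = 354.15 + 34.216 = 388.36 kPa.
Net ultimate: q_net = 388.36 − 34.216 = 354.15 kPa.
q_all(net) = 354.15 / 3.5 = 101.18 kPa.

q_all(net) ≈ 100 kPa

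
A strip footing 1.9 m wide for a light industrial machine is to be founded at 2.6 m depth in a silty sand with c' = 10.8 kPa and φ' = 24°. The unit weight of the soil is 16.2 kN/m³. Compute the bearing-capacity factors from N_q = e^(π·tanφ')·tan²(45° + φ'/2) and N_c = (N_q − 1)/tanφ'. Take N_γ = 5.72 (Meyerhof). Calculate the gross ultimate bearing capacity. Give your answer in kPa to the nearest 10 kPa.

tan24° = 0.4452, so N_q = e^(π×0.4452)·tan²(57°) = 4.05 × 2.371 = 9.6.
N_c = (9.6 − 1)/tan24° = 19.32.
Effective surcharge at the founding depth q = γ·D_f = 16.2 × 2.6 = 42.12 kPa.
q_ult = c·N_c + q·N_q + 0.5·γ·B·N_γ
     = 10.8 × 19.324 + 42.12 × 9.6034 + 0.5 × 16.2 × 1.9 × 5.72
     = 208.69 + 404.49 + 88.031 = 701.22 kPa.

q_ult ≈ 700 kPa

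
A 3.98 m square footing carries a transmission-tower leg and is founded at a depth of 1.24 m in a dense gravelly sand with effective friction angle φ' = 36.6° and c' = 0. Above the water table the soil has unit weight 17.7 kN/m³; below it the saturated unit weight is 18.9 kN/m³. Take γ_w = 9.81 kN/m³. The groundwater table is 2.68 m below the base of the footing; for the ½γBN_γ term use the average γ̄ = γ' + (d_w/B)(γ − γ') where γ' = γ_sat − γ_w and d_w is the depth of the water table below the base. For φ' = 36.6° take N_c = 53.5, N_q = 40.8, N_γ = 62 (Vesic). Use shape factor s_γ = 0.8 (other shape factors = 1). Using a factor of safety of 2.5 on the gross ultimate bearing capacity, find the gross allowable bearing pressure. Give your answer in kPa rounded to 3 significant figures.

q_all ≈ 946 kPa

q = γ·D_f = 17.7 × 1.24 = 21.948 kPa.
γ' = 9.09 kN/m³; averaging over the depth B below the base, γ̄ = γ' + (d_w/B)(γ − γ') = 14.888 kN/m³.
q·N_q = 21.948 × 40.8 = 895.48 kPa
0.5·γ·B·N_γ·s_γ = 0.5 × 14.888 × 3.98 × 62 × 0.8 = 1469.5 kPa
q_ult = 895.48 + 1469.5 = 2365 kPa.
q_all = 2365 / 2.5 = 945.98 kPa.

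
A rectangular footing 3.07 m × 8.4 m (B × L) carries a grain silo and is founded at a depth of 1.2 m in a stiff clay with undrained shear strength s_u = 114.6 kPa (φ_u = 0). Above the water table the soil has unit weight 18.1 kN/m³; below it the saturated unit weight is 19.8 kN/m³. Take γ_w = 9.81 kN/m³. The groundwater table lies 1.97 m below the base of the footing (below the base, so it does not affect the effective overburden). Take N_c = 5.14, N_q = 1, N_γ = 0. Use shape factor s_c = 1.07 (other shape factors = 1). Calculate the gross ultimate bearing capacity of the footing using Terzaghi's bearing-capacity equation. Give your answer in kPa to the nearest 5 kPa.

q_ult ≈ 650 kPa

Effective surcharge at the founding depth q = γ·D_f = 18.1 × 1.2 = 21.72 kPa.
q_ult = c·N_c·s_c + q·N_q
     = 114.6 × 5.14 × 1.07 + 21.72 × 1
     = 630.28 + 21.72 = 652 kPa.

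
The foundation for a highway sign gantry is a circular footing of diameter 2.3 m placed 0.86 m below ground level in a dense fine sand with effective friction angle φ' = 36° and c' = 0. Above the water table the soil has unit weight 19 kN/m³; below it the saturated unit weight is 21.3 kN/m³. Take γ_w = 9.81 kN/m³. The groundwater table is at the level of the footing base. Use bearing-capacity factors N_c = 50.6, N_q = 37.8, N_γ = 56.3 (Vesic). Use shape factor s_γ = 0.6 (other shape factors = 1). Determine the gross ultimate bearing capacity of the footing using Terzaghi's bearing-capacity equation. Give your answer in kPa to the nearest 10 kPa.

q_ult ≈ 1060 kPa

Effective surcharge at the founding depth q = γ·D_f = 19 × 0.86 = 16.34 kPa.
The water table coincides with the base, so in the self-weight term γ → γ' = 11.49 kN/m³.
q_ult = q·N_q + 0.5·γ·B·N_γ·s_γ
     = 16.34 × 37.8 + 0.5 × 11.49 × 2.3 × 56.3 × 0.6
     = 617.65 + 446.35 = 1064 kPa.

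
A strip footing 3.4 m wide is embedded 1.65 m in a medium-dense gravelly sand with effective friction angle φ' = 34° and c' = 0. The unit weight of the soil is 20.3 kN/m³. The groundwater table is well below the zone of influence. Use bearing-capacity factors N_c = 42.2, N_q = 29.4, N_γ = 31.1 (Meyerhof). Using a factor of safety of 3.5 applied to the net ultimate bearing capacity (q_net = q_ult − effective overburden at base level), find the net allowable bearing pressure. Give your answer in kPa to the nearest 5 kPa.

q = γ·D_f = 20.3 × 1.65 = 33.495 kPa.
q·N_q = 33.495 × 29.4 = 984.75 kPa
0.5·γ·B·N_γ = 0.5 × 20.3 × 3.4 × 31.1 = 1073.3 kPa
q_ult = 984.75 + 1073.3 = 2058 kPa.
Net ultimate: q_net = 2058 − 33.495 = 2024.5 kPa.
q_all(net) = 2024.5 / 3.5 = 578.43 kPa.

q_all(net) ≈ 580 kPa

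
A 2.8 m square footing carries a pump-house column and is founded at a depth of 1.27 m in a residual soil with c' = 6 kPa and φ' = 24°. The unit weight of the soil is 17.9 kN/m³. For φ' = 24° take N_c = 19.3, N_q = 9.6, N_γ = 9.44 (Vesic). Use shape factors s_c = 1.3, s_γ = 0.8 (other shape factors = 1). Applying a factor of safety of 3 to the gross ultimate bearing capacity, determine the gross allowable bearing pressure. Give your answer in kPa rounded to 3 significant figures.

q_all ≈ 186 kPa

Effective surcharge at the founding depth q = γ·D_f = 17.9 × 1.27 = 22.733 kPa.
q_ult = c·N_c·s_c + q·N_q + 0.5·γ·B·N_γ·s_γ
     = 6 × 19.3 × 1.3 + 22.733 × 9.6 + 0.5 × 17.9 × 2.8 × 9.44 × 0.8
     = 150.54 + 218.24 + 189.25 = 558.03 kPa.
q_all = q_ult / FS = 558.03 / 3 = 186.01 kPa.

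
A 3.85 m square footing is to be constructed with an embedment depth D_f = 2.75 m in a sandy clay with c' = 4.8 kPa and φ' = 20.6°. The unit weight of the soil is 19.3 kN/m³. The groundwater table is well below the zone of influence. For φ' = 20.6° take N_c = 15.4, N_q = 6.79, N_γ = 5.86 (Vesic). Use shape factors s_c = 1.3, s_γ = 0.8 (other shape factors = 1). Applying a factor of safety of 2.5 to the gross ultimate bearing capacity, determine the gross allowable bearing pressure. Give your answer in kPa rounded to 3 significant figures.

q_all ≈ 252 kPa

Effective surcharge at the founding depth q = γ·D_f = 19.3 × 2.75 = 53.075 kPa.
q_ult = c·N_c·s_c + q·N_q + 0.5·γ·B·N_γ·s_γ
     = 4.8 × 15.4 × 1.3 + 53.075 × 6.79 + 0.5 × 19.3 × 3.85 × 5.86 × 0.8
     = 96.096 + 360.38 + 174.17 = 630.65 kPa.
q_all = q_ult / FS = 630.65 / 2.5 = 252.26 kPa.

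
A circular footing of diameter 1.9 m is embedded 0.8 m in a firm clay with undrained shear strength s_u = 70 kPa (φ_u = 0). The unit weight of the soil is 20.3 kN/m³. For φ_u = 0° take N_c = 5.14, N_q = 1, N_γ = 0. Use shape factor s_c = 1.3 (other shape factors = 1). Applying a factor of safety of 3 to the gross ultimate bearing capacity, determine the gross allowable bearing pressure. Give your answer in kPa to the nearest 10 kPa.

q_all ≈ 160 kPa

q = γ·D_f = 20.3 × 0.8 = 16.24 kPa.
c·N_c·s_c = 70 × 5.14 × 1.3 = 467.74 kPa
q·N_q = 16.24 × 1 = 16.24 kPa
q_ult = 467.74 + 16.24 = 483.98 kPa.
q_all = q_ult / FS = 483.98 / 3 = 161.33 kPa.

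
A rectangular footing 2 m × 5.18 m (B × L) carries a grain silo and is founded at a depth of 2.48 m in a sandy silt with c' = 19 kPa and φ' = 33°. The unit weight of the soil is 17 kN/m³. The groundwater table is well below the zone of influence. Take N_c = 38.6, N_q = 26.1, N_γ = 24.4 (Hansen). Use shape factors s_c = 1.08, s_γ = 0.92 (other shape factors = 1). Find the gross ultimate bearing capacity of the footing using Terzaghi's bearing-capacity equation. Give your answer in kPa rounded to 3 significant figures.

Effective surcharge at the founding depth q = γ·D_f = 17 × 2.48 = 42.16 kPa.
q_ult = c·N_c·s_c + q·N_q + 0.5·γ·B·N_γ·s_γ
     = 19 × 38.6 × 1.08 + 42.16 × 26.1 + 0.5 × 17 × 2 × 24.4 × 0.92
     = 792.07 + 1100.4 + 381.62 = 2274.1 kPa.

q_ult ≈ 2270 kPa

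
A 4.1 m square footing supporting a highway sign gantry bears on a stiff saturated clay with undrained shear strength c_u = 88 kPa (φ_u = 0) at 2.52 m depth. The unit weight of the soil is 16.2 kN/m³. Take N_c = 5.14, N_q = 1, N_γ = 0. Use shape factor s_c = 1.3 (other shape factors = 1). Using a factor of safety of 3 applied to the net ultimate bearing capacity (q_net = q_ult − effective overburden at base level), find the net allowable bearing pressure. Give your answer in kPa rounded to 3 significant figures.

Effective surcharge at the founding depth q = γ·D_f = 16.2 × 2.52 = 40.824 kPa.
q_ult = c·N_c·s_c + q·N_q
     = 88 × 5.14 × 1.3 + 40.824 × 1
     = 588.02 + 40.824 = 628.84 kPa.
Net ultimate: q_net = 628.84 − 40.824 = 588.02 kPa.
q_all(net) = 588.02 / 3 = 196.01 kPa.

q_all(net) ≈ 196 kPa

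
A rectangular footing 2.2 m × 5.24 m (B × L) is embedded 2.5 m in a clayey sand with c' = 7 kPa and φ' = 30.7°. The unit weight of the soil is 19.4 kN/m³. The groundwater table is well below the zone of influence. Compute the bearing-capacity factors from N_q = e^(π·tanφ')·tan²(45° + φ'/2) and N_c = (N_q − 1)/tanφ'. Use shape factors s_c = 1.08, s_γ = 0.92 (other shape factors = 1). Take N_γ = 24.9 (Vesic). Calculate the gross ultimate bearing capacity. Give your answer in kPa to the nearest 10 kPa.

tan30.7° = 0.5938, so N_q = e^(π×0.5938)·tan²(60.35°) = 6.458 × 3.086 = 19.93.
N_c = (19.93 − 1)/tan30.7° = 31.88.
Overburden at base level: q = 19.4 × 2.5 = 48.5 kPa.
Cohesion term c·N_c·s_c = 7 × 31.883 × 1.08 = 241.04 kPa; surcharge term q·N_q = 48.5 × 19.931 = 966.65 kPa; self-weight term 0.5·γ·B·N_γ·s_γ = 0.5 × 19.4 × 2.2 × 24.9 × 0.92 = 488.86 kPa.
q_ult = 241.04 + 966.65 + 488.86 = 1696.5 kPa.

q_ult ≈ 1700 kPa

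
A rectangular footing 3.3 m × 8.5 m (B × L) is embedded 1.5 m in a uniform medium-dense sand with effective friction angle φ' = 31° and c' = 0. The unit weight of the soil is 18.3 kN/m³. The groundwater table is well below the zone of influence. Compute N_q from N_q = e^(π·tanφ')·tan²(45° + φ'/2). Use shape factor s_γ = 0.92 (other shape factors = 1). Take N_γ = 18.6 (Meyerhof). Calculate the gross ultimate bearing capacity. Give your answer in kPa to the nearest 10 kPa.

q_ult ≈ 1080 kPa

tan31° = 0.6009, so N_q = e^(π×0.6009)·tan²(60.5°) = 6.604 × 3.124 = 20.63.
Effective surcharge at the founding depth q = γ·D_f = 18.3 × 1.5 = 27.45 kPa.
q_ult = q·N_q + 0.5·γ·B·N_γ·s_γ
     = 27.45 × 20.631 + 0.5 × 18.3 × 3.3 × 18.6 × 0.92
     = 566.32 + 516.7 = 1083 kPa.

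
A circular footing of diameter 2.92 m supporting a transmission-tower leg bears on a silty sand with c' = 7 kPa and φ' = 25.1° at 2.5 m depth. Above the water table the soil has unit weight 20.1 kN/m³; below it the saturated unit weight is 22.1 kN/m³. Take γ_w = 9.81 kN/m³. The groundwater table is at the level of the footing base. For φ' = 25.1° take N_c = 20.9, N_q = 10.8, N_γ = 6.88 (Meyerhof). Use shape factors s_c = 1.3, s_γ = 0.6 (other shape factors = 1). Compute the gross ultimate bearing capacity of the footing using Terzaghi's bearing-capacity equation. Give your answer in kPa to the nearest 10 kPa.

Overburden at base level: q = 20.1 × 2.5 = 50.25 kPa.
Below the base the soil is submerged, so the ½γBN_γ term uses γ' = 22.1 − 9.81 = 12.29 kN/m³.
Cohesion term c·N_c·s_c = 7 × 20.9 × 1.3 = 190.19 kPa; surcharge term q·N_q = 50.25 × 10.8 = 542.7 kPa; self-weight term 0.5·γ·B·N_γ·s_γ = 0.5 × 12.29 × 2.92 × 6.88 × 0.6 = 74.07 kPa.
q_ult = 190.19 + 542.7 + 74.07 = 806.96 kPa.

q_ult ≈ 810 kPa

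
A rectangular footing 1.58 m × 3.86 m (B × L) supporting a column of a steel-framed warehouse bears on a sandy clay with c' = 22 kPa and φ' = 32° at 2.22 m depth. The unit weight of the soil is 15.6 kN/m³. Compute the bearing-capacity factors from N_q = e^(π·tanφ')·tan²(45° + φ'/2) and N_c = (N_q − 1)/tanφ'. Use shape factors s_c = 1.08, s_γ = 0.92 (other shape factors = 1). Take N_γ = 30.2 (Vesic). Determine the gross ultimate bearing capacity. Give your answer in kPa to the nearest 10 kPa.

tan32° = 0.6249, so N_q = e^(π×0.6249)·tan²(61°) = 7.121 × 3.255 = 23.18.
N_c = (23.18 − 1)/tan32° = 35.49.
q = γ·D_f = 15.6 × 2.22 = 34.632 kPa.
c·N_c·s_c = 22 × 35.49 × 1.08 = 843.25 kPa
q·N_q = 34.632 × 23.177 = 802.66 kPa
0.5·γ·B·N_γ·s_γ = 0.5 × 15.6 × 1.58 × 30.2 × 0.92 = 342.41 kPa
q_ult = 843.25 + 802.66 + 342.41 = 1988.3 kPa.

q_ult ≈ 1990 kPa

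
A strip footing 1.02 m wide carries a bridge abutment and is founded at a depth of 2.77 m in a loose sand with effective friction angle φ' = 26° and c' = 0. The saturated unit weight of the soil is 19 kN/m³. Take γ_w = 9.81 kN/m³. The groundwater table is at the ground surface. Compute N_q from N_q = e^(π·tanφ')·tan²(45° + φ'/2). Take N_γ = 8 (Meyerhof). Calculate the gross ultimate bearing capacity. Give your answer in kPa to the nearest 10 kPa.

tan26° = 0.4877, so N_q = e^(π×0.4877)·tan²(58°) = 4.629 × 2.561 = 11.85.
Water table at ground surface, so effective unit weight γ' = 19 − 9.81 = 9.19 kN/m³ is used throughout; overburden q = 9.19 × 2.77 = 25.456 kPa; the same γ' applies in the ½γBN_γ term.
Surcharge term q·N_q = 25.456 × 11.854 = 301.76 kPa; self-weight term 0.5·γ·B·N_γ = 0.5 × 9.19 × 1.02 × 8 = 37.495 kPa.
q_ult = 301.76 + 37.495 = 339.26 kPa.

q_ult ≈ 340 kPa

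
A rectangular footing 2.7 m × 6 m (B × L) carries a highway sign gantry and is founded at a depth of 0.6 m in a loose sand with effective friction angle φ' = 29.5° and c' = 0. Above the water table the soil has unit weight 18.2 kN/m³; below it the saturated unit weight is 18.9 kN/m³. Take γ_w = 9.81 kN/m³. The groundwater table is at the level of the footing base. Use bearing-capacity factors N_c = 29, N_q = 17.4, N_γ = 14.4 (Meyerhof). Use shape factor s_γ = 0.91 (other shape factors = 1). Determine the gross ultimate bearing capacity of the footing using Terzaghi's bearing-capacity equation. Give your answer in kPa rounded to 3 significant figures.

q_ult ≈ 351 kPa

q = γ·D_f = 18.2 × 0.6 = 10.92 kPa.
For the ½γBN_γ term take γ' = 18.9 − 9.81 = 9.09 kN/m³ (soil below base is submerged).
q·N_q = 10.92 × 17.4 = 190.01 kPa
0.5·γ·B·N_γ·s_γ = 0.5 × 9.09 × 2.7 × 14.4 × 0.91 = 160.81 kPa
q_ult = 190.01 + 160.81 = 350.81 kPa.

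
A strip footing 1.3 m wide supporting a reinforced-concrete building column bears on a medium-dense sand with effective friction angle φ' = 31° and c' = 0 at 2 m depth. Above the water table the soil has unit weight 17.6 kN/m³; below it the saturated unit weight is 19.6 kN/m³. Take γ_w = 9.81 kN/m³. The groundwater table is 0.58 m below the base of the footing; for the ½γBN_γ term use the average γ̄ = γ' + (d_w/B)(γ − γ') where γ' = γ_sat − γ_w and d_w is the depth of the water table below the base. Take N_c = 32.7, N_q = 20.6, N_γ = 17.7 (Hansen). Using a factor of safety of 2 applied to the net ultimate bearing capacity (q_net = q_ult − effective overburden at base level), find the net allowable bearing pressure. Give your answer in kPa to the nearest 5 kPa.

Effective surcharge at the founding depth q = γ·D_f = 17.6 × 2 = 35.2 kPa.
With d_w = 0.58 m < B, γ̄ = 9.79 + (0.58/1.3) × (17.6 − 9.79) = 13.274 kN/m³.
q_ult = q·N_q + 0.5·γ·B·N_γ
     = 35.2 × 20.6 + 0.5 × 13.274 × 1.3 × 17.7
     = 725.12 + 152.72 = 877.84 kPa.
Net ultimate: q_net = 877.84 − 35.2 = 842.64 kPa.
q_all(net) = 842.64 / 2 = 421.32 kPa.

q_all(net) ≈ 420 kPa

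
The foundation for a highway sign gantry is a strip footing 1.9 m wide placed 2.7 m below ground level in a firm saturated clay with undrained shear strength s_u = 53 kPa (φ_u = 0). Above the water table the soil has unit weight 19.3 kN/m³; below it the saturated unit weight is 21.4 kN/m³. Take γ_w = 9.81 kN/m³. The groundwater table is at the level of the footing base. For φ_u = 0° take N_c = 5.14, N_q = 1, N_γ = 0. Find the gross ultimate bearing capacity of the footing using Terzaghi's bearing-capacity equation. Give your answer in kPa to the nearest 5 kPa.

q = γ·D_f = 19.3 × 2.7 = 52.11 kPa.
c·N_c = 53 × 5.14 = 272.42 kPa
q·N_q = 52.11 × 1 = 52.11 kPa
q_ult = 272.42 + 52.11 = 324.53 kPa.

q_ult ≈ 325 kPa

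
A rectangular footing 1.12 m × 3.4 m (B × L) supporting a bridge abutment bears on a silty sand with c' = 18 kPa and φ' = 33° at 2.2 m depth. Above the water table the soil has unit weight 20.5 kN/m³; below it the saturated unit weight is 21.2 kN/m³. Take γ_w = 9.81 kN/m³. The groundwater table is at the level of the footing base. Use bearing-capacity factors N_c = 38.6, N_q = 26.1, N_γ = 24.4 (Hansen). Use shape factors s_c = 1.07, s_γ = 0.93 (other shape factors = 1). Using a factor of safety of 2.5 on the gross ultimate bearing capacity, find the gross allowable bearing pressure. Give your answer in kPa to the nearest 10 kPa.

q_all ≈ 830 kPa

Effective surcharge at the founding depth q = γ·D_f = 20.5 × 2.2 = 45.1 kPa.
The water table coincides with the base, so in the self-weight term γ → γ' = 11.39 kN/m³.
q_ult = c·N_c·s_c + q·N_q + 0.5·γ·B·N_γ·s_γ
     = 18 × 38.6 × 1.07 + 45.1 × 26.1 + 0.5 × 11.39 × 1.12 × 24.4 × 0.93
     = 743.44 + 1177.1 + 144.74 = 2065.3 kPa.
q_all = 2065.3 / 2.5 = 826.11 kPa.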